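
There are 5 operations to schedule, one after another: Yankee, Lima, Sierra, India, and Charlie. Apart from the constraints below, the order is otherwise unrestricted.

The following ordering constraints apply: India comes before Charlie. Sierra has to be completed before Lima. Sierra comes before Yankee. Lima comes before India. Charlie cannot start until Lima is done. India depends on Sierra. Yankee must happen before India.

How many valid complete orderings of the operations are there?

2

Only Sierra has no prerequisites, so it must go first.
Systematically extending each partial ordering one operation at a time and counting, there are 2 complete orderings.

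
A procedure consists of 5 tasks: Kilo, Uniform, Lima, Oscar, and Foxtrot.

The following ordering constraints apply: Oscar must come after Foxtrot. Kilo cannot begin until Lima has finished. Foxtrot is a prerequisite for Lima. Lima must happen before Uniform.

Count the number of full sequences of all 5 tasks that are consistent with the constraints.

8

Only Foxtrot has no prerequisites, so it must go first.
Counting all ways to extend the partial order to a total order gives 8.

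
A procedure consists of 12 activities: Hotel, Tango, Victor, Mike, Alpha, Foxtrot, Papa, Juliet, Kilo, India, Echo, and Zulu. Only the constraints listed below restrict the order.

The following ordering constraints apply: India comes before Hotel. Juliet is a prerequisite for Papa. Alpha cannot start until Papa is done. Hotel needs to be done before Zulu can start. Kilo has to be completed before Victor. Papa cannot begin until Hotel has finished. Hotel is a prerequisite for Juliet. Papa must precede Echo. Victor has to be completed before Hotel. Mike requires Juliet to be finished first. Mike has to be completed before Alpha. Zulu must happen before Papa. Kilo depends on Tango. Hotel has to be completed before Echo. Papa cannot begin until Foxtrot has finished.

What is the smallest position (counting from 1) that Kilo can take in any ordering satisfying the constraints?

Working backwards through the constraints from Kilo, its only required predecessor is Tango.
With 1 mandatory predecessor, the earliest Kilo can sit is position 1+1 = 2, and placing just that one first achieves it.

2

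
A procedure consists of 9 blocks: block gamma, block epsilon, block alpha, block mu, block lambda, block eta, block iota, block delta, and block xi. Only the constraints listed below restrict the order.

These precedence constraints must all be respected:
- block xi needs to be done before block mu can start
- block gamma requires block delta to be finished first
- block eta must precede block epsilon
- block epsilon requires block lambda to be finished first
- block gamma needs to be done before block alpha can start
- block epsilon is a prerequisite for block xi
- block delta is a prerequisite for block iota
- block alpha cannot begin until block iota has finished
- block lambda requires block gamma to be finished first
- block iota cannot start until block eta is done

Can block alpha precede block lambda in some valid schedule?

Nothing in the constraints forces block lambda before block alpha — there is no chain from block lambda to block alpha.
So a valid ordering placing block alpha earlier than block lambda exists.

Yes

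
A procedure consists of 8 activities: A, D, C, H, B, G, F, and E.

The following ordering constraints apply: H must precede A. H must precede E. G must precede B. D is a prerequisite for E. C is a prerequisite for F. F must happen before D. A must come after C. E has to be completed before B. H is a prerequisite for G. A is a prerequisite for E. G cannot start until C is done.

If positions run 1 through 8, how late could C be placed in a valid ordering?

2

Every activity that must follow C has to come after it. Tracing all chains starting from C, those activities are: A, D, B, G, F, E — 6 in total.
So at least 6 activities follow C, putting C no later than position 2. That position is achievable by scheduling everything else first.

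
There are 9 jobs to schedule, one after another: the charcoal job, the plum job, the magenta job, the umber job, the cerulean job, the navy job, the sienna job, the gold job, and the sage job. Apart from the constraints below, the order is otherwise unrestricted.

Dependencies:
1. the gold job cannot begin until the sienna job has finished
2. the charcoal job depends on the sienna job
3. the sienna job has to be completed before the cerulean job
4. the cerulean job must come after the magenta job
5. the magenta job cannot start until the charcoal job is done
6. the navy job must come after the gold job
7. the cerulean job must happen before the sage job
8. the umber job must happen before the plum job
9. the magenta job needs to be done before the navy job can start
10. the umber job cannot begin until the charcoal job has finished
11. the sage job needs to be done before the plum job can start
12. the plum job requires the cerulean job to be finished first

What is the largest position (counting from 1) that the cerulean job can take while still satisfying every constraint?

7

The jobs that are forced after the cerulean job, directly or by a chain of constraints, are the plum job, the sage job. That's 2 jobs.
With 2 mandatory successors out of 9 jobs total, the latest slot for the cerulean job is 9−2 = 7, and it's reachable by doing all non-successors before the cerulean job.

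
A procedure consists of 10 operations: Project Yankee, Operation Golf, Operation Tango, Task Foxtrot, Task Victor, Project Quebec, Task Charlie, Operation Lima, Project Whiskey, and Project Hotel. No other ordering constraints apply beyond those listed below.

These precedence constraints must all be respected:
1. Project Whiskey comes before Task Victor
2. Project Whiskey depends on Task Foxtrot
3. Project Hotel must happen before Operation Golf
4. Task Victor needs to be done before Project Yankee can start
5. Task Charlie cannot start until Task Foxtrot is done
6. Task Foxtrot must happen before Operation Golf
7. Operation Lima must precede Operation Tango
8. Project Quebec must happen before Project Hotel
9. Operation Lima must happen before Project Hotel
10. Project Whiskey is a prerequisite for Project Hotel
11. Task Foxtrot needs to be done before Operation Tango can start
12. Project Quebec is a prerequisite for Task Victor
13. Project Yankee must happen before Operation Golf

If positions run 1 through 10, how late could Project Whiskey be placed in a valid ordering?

6

Every operation that must follow Project Whiskey has to come after it. Tracing all chains starting from Project Whiskey, those operations are: Project Yankee, Operation Golf, Task Victor, Project Hotel — 4 in total.
So at least 4 operations follow Project Whiskey, putting Project Whiskey no later than position 6. That position is achievable by scheduling everything else first.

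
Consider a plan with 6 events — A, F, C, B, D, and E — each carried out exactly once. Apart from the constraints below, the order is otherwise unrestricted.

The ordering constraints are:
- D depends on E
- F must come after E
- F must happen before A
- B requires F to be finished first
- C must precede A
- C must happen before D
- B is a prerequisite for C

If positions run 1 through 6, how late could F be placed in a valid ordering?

2

Following every chain forward from F, the events that must come later are A, C, B, D — 4 of them.
With 4 mandatory successors out of 6 events total, the latest slot for F is 6−4 = 2, and it's reachable by doing all non-successors before F.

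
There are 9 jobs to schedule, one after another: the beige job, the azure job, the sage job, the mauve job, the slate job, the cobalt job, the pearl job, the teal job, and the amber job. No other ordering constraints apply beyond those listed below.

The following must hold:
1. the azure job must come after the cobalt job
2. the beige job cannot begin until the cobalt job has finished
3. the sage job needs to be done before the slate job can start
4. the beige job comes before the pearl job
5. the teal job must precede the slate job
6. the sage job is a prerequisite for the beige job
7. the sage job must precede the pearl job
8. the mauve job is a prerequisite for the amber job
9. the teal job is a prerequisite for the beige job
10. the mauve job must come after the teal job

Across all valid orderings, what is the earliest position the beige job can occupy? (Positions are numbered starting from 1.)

Working backwards through the constraints from the beige job, its full set of required predecessors is the sage job, the cobalt job, the teal job — 3 of them.
So at minimum 3 jobs come before the beige job, putting the beige job no earlier than position 4. That position is achievable by scheduling exactly those predecessors first.

4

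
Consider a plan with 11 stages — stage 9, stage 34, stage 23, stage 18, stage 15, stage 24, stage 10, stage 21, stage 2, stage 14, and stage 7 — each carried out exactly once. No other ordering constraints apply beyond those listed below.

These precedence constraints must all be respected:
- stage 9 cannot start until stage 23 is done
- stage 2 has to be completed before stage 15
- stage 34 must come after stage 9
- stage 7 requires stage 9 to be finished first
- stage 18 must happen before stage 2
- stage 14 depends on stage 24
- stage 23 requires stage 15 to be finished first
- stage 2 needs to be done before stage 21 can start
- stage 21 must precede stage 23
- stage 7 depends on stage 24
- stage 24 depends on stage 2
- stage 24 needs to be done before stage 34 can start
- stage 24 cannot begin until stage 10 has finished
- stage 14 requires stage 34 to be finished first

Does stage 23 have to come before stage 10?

No chain of constraints connects stage 23 to stage 10 in either direction.
There exist valid orderings with stage 10 before stage 23, so stage 23 is not required to come first.

No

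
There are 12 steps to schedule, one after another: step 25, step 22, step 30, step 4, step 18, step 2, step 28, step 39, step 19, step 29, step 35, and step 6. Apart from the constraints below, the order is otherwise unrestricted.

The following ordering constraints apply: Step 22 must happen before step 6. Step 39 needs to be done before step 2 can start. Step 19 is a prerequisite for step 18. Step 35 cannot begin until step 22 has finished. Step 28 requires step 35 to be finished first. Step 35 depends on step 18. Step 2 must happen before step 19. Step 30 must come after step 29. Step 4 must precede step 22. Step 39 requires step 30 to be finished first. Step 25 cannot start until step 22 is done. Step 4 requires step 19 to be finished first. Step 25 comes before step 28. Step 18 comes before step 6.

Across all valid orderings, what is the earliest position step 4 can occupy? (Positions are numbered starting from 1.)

6

Every step that must precede step 4 has to come before it. Tracing all chains that end at step 4, those steps are: step 30, step 2, step 39, step 19, step 29 — 5 in total.
With 5 mandatory predecessors, the earliest step 4 can sit is position 5+1 = 6, and placing just those 5 first achieves it.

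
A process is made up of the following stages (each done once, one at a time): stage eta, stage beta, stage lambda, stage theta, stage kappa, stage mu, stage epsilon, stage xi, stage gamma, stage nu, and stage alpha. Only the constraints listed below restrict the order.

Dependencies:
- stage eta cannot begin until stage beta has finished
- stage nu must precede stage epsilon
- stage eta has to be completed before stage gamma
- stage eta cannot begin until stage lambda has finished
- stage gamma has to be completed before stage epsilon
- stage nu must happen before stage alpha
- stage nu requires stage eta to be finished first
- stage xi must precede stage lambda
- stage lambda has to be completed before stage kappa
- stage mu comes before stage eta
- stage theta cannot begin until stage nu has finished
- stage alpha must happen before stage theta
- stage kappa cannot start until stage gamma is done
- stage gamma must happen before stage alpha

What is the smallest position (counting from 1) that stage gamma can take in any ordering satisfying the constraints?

Working backwards through the constraints from stage gamma, its full set of required predecessors is stage eta, stage beta, stage lambda, stage mu, stage xi — 5 of them.
So at minimum 5 stages come before stage gamma, putting stage gamma no earlier than position 6. That position is achievable by scheduling exactly those predecessors first.

6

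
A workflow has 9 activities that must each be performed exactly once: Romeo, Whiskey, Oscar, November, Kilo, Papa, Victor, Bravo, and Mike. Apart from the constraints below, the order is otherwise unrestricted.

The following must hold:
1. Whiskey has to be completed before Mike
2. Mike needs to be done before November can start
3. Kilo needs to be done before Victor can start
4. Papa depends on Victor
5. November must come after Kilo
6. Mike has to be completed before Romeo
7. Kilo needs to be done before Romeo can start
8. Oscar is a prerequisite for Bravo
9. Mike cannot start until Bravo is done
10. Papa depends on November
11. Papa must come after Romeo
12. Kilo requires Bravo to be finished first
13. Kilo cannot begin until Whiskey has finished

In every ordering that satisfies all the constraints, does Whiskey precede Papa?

Yes

Following the dependencies: Whiskey → Mike → Romeo → Papa.
So Whiskey must precede Papa in any valid ordering.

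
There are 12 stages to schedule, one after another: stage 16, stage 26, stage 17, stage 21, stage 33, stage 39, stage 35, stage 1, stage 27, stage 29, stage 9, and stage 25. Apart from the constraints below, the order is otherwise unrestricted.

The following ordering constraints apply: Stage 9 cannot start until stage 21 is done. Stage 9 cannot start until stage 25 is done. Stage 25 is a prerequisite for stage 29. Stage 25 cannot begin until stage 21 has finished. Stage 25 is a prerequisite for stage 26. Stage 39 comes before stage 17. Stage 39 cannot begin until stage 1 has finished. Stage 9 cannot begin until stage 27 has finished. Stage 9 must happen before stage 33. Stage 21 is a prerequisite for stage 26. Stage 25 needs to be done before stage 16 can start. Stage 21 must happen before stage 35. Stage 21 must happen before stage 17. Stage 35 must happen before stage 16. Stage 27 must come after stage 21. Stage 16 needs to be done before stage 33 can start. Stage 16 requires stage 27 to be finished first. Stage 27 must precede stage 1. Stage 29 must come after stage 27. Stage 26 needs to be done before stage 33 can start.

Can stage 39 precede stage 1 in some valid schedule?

No

There is a dependency chain stage 1 → stage 39, so stage 39 always comes after stage 1.
Hence stage 39 can never be scheduled before stage 1.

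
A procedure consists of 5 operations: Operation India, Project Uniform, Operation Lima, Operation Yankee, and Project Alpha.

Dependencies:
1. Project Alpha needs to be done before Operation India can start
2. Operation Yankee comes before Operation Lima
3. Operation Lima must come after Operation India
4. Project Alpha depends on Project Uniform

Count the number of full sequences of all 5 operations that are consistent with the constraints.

4

2 operations have no prerequisites (Project Uniform, Operation Yankee), so any of them could come first.
Enumerating by repeatedly choosing an available operation (one whose prerequisites are all placed) gives 4 distinct complete orderings.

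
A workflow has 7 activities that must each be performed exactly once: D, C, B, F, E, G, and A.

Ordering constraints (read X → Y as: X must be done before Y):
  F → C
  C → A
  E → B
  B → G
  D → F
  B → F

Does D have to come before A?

Yes

Chaining the stated constraints: D → F → C → A.
So D must precede A in any valid ordering.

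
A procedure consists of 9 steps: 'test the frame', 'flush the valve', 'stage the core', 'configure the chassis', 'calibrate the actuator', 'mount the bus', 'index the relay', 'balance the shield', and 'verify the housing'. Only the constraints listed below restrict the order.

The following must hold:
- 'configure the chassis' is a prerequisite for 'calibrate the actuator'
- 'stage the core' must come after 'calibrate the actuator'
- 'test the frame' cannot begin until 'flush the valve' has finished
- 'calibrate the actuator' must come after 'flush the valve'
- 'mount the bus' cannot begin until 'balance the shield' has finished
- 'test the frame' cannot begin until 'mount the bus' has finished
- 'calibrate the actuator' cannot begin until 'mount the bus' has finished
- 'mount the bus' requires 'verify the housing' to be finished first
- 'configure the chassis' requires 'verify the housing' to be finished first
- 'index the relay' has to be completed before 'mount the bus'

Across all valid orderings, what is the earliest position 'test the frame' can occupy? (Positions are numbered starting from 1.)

Every step that must precede 'test the frame' has to come before it. Tracing all chains that end at 'test the frame', those steps are: 'flush the valve', 'mount the bus', 'index the relay', 'balance the shield', 'verify the housing' — 5 in total.
With 5 mandatory predecessors, the earliest 'test the frame' can sit is position 5+1 = 6, and placing just those 5 first achieves it.

6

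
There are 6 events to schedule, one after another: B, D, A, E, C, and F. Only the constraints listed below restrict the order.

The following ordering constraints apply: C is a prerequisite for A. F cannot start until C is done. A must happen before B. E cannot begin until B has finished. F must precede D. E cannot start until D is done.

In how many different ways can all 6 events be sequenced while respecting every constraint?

Only C has no prerequisites, so it must go first.
Enumerating by repeatedly choosing an available event (one whose prerequisites are all placed) gives 6 distinct complete orderings.

6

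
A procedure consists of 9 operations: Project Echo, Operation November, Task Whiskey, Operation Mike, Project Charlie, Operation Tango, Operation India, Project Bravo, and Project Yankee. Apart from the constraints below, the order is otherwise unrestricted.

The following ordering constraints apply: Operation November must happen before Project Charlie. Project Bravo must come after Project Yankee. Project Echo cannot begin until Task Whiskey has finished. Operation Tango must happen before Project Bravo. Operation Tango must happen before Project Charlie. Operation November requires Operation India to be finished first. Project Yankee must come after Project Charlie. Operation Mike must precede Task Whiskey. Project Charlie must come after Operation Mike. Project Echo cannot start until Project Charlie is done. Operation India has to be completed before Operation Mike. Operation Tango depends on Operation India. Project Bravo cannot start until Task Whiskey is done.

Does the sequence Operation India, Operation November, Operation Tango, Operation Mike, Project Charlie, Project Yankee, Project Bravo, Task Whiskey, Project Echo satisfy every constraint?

No

The sequence places Project Bravo ahead of Task Whiskey.
Since Task Whiskey is required before Project Bravo, the ordering is invalid.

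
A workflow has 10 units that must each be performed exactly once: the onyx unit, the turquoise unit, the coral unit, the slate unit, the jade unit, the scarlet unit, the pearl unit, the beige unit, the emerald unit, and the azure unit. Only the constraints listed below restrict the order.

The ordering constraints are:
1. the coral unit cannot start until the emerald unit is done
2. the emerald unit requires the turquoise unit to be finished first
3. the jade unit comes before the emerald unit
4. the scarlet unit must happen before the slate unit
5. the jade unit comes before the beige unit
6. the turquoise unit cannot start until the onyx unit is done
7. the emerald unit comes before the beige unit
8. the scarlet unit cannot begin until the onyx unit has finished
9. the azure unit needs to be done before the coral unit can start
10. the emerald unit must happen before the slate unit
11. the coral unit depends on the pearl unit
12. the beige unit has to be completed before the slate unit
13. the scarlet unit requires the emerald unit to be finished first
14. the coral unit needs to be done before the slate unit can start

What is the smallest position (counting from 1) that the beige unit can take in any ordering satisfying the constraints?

5

Working backwards through the constraints from the beige unit, its full set of required predecessors is the onyx unit, the turquoise unit, the jade unit, the emerald unit — 4 of them.
So at minimum 4 units come before the beige unit, putting the beige unit no earlier than position 5. That position is achievable by scheduling exactly those predecessors first.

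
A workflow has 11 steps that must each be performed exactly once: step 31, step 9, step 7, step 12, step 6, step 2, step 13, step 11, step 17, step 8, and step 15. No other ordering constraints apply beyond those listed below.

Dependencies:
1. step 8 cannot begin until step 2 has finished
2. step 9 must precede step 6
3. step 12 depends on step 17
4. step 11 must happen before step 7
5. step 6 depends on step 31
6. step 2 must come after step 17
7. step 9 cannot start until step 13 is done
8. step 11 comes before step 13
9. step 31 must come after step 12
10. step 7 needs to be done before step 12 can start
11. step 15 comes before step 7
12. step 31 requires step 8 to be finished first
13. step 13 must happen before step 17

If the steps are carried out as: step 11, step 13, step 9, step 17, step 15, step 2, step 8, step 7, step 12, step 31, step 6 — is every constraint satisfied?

Every stated constraint is respected: step 9 sits at position 3, ahead of step 6 at position 11, and each of the other listed pairs likewise has the predecessor earlier in the sequence.

Yes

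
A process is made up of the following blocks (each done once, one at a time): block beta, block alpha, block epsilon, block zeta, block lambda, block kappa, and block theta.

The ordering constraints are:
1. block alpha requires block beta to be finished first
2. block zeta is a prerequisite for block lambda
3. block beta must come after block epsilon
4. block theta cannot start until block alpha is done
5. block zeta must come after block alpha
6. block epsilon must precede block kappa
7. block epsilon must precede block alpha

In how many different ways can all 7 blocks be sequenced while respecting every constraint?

18

Block epsilon is the only block with nothing required before it, so every ordering starts there.
Enumerating by repeatedly choosing an available block (one whose prerequisites are all placed) gives 18 distinct complete orderings.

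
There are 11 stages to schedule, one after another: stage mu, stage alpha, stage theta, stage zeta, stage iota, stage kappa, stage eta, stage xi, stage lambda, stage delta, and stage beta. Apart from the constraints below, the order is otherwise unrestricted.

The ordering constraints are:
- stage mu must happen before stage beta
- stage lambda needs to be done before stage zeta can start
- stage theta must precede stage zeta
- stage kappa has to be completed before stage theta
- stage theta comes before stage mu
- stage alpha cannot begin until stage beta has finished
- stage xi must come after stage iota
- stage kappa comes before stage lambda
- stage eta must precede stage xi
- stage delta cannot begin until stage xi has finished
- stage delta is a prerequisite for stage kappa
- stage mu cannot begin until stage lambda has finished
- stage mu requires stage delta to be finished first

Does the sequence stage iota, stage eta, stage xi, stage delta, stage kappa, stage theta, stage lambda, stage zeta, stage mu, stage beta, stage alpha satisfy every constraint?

Yes

Checking each listed constraint against this order: for instance, stage delta is in position 4 and stage mu in position 9, so that constraint holds — and the remaining constraints check out the same way.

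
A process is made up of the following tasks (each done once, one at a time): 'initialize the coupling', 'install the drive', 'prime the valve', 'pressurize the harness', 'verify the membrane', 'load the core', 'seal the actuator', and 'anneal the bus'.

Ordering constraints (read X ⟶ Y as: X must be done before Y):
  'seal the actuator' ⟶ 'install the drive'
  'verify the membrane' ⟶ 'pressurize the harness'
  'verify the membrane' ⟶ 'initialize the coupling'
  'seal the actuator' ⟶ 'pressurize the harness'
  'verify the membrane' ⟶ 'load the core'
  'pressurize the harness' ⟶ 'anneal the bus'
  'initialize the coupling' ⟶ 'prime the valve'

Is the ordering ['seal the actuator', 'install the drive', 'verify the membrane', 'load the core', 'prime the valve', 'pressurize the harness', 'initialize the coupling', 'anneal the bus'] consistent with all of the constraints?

Here 'initialize the coupling' comes after 'prime the valve'.
That contradicts the constraint that 'initialize the coupling' must precede 'prime the valve'.

No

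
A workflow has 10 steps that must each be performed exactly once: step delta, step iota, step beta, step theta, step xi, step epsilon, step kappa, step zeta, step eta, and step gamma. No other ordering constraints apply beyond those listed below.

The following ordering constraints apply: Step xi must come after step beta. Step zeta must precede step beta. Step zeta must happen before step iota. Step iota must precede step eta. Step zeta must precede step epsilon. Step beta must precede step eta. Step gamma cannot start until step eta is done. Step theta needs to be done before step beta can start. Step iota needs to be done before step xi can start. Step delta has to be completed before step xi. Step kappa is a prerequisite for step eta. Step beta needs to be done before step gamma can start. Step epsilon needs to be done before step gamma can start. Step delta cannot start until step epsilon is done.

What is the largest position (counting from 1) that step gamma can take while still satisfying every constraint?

No constraint forces any step after step gamma, so it can be placed last, in position 10.

10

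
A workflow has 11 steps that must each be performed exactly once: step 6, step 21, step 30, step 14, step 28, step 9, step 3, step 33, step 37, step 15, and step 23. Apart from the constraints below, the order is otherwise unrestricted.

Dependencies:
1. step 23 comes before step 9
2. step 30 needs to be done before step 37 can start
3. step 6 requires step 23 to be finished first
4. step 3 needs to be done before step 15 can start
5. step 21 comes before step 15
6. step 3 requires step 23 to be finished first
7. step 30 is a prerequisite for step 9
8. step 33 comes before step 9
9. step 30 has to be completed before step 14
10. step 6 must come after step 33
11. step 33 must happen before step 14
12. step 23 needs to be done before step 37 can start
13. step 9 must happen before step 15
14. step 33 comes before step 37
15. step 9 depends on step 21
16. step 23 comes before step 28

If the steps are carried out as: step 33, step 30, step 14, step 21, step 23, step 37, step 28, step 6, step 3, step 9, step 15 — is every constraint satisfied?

Every stated constraint is respected: step 33 sits at position 1, ahead of step 9 at position 10, and each of the other listed pairs likewise has the predecessor earlier in the sequence.

Yes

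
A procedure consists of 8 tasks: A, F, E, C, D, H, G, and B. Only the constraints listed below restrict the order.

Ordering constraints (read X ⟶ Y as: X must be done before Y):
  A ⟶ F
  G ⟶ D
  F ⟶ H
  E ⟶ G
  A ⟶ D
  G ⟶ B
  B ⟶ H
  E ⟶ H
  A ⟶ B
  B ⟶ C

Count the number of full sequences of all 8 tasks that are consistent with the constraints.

99

The tasks with no prerequisites are A, E; any of them can be placed first.
Counting all ways to extend the partial order to a total order gives 99.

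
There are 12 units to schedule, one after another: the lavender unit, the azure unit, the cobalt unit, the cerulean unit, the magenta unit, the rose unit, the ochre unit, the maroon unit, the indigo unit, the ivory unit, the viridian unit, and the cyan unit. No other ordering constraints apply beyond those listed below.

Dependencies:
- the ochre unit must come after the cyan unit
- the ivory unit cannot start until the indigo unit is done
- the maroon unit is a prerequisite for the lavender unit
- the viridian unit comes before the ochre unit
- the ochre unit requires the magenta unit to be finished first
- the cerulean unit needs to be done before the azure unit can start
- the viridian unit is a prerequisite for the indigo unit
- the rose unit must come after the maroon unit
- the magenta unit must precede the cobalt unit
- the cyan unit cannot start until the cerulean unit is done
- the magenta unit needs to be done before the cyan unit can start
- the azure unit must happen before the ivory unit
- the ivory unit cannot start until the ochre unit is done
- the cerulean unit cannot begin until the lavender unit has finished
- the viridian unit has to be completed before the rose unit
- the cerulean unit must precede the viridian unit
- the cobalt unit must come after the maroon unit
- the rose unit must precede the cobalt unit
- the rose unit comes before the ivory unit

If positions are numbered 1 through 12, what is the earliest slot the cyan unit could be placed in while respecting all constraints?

5

Every unit that must precede the cyan unit has to come before it. Tracing all chains that end at the cyan unit, those units are: the lavender unit, the cerulean unit, the magenta unit, the maroon unit — 4 in total.
With 4 mandatory predecessors, the earliest the cyan unit can sit is position 4+1 = 5, and placing just those 4 first achieves it.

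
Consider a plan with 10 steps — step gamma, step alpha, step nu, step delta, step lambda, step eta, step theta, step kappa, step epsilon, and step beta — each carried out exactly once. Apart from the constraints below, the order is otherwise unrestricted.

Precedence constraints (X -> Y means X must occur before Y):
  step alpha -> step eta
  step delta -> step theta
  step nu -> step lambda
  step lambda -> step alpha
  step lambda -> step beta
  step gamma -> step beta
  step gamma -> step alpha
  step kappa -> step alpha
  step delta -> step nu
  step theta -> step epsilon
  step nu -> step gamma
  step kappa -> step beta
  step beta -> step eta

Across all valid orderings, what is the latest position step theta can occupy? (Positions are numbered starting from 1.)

9

The only step forced after step theta (directly or by a chain) is step epsilon.
So at least 1 step follows step theta, putting step theta no later than position 9. That position is achievable by scheduling everything else first.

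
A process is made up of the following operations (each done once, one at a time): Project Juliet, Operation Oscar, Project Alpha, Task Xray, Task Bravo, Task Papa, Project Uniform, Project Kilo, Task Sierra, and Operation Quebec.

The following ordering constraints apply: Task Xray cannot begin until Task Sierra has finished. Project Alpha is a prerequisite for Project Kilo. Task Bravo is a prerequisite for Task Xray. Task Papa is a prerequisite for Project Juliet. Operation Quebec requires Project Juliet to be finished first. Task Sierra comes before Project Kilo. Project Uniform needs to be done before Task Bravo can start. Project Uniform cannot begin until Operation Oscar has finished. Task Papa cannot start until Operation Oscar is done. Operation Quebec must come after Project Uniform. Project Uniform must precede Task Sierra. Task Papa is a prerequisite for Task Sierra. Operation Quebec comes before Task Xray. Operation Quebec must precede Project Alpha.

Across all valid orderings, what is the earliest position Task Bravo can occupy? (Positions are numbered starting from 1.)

3

The operations that are forced before Task Bravo, directly or transitively, are Operation Oscar, Project Uniform. That's 2 operations.
With 2 mandatory predecessors, the earliest Task Bravo can sit is position 2+1 = 3, and placing just those 2 first achieves it.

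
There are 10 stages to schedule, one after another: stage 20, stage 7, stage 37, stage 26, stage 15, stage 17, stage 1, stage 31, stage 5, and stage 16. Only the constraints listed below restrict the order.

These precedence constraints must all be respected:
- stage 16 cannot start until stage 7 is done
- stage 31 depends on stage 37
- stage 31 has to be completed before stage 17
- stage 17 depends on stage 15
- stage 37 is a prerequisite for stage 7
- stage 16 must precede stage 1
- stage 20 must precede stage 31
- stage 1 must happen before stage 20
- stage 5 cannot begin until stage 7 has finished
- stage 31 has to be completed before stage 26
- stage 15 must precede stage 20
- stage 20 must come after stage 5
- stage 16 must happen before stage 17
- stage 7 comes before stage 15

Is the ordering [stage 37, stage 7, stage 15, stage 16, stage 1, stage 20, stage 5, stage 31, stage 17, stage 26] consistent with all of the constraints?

In the proposed order, stage 20 appears before stage 5.
Since stage 5 is required before stage 20, the ordering is invalid.

No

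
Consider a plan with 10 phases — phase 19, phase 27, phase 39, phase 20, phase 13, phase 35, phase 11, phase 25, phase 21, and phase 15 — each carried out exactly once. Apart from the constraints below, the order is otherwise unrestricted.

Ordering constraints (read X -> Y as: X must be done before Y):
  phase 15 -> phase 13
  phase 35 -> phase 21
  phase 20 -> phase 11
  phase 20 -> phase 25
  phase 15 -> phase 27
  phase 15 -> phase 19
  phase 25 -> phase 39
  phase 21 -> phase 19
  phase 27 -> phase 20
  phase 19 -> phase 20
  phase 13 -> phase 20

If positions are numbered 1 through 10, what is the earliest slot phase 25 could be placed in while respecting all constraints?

Working backwards through the constraints from phase 25, its full set of required predecessors is phase 19, phase 27, phase 20, phase 13, phase 35, phase 21, phase 15 — 7 of them.
So at minimum 7 phases come before phase 25, putting phase 25 no earlier than position 8. That position is achievable by scheduling exactly those predecessors first.

8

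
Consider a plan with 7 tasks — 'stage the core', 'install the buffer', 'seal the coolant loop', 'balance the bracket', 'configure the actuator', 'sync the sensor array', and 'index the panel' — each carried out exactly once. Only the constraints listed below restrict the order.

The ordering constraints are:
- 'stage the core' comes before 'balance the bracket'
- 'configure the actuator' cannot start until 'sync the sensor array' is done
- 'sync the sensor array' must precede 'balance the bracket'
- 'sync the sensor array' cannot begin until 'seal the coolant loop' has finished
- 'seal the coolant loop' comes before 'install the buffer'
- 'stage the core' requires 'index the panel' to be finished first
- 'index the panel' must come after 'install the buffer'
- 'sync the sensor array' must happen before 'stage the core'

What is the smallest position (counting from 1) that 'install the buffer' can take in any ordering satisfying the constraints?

2

Working backwards through the constraints from 'install the buffer', its only required predecessor is 'seal the coolant loop'.
With 1 mandatory predecessor, the earliest 'install the buffer' can sit is position 1+1 = 2, and placing just that one first achieves it.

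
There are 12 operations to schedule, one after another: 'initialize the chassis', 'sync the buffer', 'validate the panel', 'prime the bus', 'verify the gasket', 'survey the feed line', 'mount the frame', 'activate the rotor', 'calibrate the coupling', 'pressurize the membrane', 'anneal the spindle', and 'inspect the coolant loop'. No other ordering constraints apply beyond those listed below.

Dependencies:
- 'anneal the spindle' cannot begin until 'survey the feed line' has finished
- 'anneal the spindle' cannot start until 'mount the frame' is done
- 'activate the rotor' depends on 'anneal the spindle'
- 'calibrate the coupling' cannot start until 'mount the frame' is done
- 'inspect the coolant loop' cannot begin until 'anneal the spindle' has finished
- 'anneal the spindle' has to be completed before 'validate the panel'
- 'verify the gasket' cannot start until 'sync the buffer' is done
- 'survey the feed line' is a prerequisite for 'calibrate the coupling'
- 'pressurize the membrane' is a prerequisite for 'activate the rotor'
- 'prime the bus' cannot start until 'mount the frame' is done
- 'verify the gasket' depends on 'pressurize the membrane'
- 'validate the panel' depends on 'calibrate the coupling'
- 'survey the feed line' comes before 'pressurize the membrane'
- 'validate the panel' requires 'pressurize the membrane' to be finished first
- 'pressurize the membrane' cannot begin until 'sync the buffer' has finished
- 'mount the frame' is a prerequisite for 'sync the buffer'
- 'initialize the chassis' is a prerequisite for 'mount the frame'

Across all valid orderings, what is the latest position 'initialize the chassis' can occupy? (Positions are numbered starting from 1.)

Following every chain forward from 'initialize the chassis', the operations that must come later are 'sync the buffer', 'validate the panel', 'prime the bus', 'verify the gasket', 'mount the frame', 'activate the rotor', 'calibrate the coupling', 'pressurize the membrane', 'anneal the spindle', 'inspect the coolant loop' — 10 of them.
With 10 mandatory successors out of 12 operations total, the latest slot for 'initialize the chassis' is 12−10 = 2, and it's reachable by doing all non-successors before 'initialize the chassis'.

2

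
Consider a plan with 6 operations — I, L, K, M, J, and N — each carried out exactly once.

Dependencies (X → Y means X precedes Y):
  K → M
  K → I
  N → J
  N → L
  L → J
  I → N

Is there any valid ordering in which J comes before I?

No

There is a dependency chain I → N → J, so J always comes after I.
Hence J can never be scheduled before I.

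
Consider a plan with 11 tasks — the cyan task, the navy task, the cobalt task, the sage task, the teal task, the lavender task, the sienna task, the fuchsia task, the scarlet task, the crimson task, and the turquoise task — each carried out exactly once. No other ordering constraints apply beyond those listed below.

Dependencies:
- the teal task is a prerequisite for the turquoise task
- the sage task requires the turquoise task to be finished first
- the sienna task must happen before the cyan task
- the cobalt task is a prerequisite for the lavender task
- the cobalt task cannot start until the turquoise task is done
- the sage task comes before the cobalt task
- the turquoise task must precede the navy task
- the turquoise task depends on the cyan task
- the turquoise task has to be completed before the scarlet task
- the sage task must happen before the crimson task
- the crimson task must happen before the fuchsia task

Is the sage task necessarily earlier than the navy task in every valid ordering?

The sage task and the navy task are not related by any chain of constraints.
A valid ordering placing the navy task before the sage task exists, so the answer is no.

No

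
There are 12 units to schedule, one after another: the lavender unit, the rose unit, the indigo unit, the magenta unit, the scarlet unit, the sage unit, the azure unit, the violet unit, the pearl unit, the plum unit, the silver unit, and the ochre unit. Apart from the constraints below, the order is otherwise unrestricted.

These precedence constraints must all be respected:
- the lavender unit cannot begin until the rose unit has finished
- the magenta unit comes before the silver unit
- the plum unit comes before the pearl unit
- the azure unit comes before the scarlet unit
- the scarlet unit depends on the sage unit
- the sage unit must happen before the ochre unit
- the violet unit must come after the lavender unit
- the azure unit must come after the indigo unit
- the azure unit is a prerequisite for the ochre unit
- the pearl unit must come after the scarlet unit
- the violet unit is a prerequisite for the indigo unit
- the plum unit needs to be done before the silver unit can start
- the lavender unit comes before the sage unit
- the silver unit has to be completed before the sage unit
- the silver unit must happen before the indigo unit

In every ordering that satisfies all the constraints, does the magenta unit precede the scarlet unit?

Yes

Following the dependencies: the magenta unit → the silver unit → the sage unit → the scarlet unit.
That forces the magenta unit before the scarlet unit in every valid schedule.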